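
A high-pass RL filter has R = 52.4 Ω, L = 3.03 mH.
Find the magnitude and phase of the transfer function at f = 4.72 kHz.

Step 1 — Angular frequency: ω = 2π·4720 = 2.966e+04 rad/s.
Step 2 — Transfer function: H(jω) = jωL/(R + jωL).
Step 3 — Numerator jωL = j·89.86; denominator R + jωL = 52.4 + j89.86.
Step 4 — H = 0.7462 + j0.4352.
Step 5 — Magnitude: |H| = 0.8639 (-1.3 dB); phase: φ = 30.2°.

|H| = 0.8639 (-1.3 dB), φ = 30.2°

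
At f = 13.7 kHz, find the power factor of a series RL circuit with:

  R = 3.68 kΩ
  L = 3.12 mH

Step 1 — Angular frequency: ω = 2π·f = 2π·1.37e+04 = 8.608e+04 rad/s.
Step 2 — Component impedances:
  R: Z = R = 3680 Ω
  L: Z = jωL = j·8.608e+04·0.00312 = 0 + j268.6 Ω
Step 3 — Series combination: Z_total = R + L = 3680 + j268.6 Ω = 3690∠4.2° Ω.
Step 4 — Power factor: PF = cos(φ) = Re(Z)/|Z| = 3680/3690 = 0.9973.
Step 5 — Type: Im(Z) = 268.6 ⇒ lagging (phase φ = 4.2°).

PF = 0.9973 (lagging, φ = 4.2°)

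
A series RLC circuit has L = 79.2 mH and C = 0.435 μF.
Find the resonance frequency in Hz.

Step 1 — Resonance condition Im(Z)=0 gives ω₀ = 1/√(LC).
Step 2 — ω₀ = 1/√(0.0792·4.35e-07) = 5388 rad/s.
Step 3 — f₀ = ω₀/(2π) = 857.5 Hz.

f₀ = 857.5 Hz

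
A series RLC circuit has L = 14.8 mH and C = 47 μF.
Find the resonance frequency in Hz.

Step 1 — Resonance condition Im(Z)=0 gives ω₀ = 1/√(LC).
Step 2 — ω₀ = 1/√(0.0148·4.7e-05) = 1199 rad/s.
Step 3 — f₀ = ω₀/(2π) = 190.8 Hz.

f₀ = 190.8 Hz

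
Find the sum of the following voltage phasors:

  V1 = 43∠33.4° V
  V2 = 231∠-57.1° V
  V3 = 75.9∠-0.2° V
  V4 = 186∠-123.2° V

Step 1 — Convert each phasor to rectangular form:
  V1 = 43·(cos(33.4°) + j·sin(33.4°)) = 35.9 + j23.67 V
  V2 = 231·(cos(-57.1°) + j·sin(-57.1°)) = 125.5 - j194 V
  V3 = 75.9·(cos(-0.2°) + j·sin(-0.2°)) = 75.9 - j0.2649 V
  V4 = 186·(cos(-123.2°) + j·sin(-123.2°)) = -101.8 - j155.6 V
Step 2 — Sum components: V_total = 135.4 - j326.2 V.
Step 3 — Convert to polar: |V_total| = 353.2 V, ∠V_total = -67.5°.

V_total = 353.2∠-67.5° V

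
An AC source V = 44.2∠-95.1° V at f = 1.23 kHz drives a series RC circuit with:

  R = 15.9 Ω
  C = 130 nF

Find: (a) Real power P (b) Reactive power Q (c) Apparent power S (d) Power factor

Step 1 — Angular frequency: ω = 2π·f = 2π·1230 = 7728 rad/s.
Step 2 — Component impedances:
  R: Z = R = 15.9 Ω
  C: Z = 1/(jωC) = -j/(ω·C) = 0 - j995.3 Ω
Step 3 — Series combination: Z_total = R + C = 15.9 - j995.3 Ω = 995.5∠-89.1° Ω.
Step 4 — Source phasor: V = 44.2∠-95.1° V = -3.929 - j44.03 V.
Step 5 — Current: I = V / Z = 0.04416 - j0.004653 A = 0.0444∠-6.0° A.
Step 6 — Complex power: S = V·I* = 0.03135 - j1.962 VA.
Step 7 — Real power: P = Re(S) = 0.03135 W.
Step 8 — Reactive power: Q = Im(S) = -1.962 VAR.
Step 9 — Apparent power: |S| = 1.963 VA.
Step 10 — Power factor: PF = P/|S| = 0.01597 (leading).

(a) P = 0.03135 W  (b) Q = -1.962 VAR  (c) S = 1.963 VA  (d) PF = 0.01597 (leading)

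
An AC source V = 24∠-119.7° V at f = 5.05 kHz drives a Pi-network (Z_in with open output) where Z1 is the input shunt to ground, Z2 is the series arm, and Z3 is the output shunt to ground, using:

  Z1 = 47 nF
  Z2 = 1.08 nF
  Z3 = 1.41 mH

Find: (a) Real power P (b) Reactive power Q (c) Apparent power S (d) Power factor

Step 1 — Angular frequency: ω = 2π·f = 2π·5050 = 3.173e+04 rad/s.
Step 2 — Component impedances:
  Z1: Z = 1/(jωC) = -j/(ω·C) = 0 - j670.5 Ω
  Z2: Z = 1/(jωC) = -j/(ω·C) = 0 - j2.918e+04 Ω
  Z3: Z = jωL = j·3.173e+04·0.00141 = 0 + j44.74 Ω
Step 3 — With open output, the series arm Z2 and the output shunt Z3 appear in series to ground: Z2 + Z3 = 0 - j2.914e+04 Ω.
Step 4 — Parallel with input shunt Z1: Z_in = Z1 || (Z2 + Z3) = 0 - j655.5 Ω = 655.5∠-90.0° Ω.
Step 5 — Source phasor: V = 24∠-119.7° V = -11.89 - j20.85 V.
Step 6 — Current: I = V / Z = 0.03181 - j0.01814 A = 0.03662∠-29.7° A.
Step 7 — Complex power: S = V·I* = 0 - j0.8788 VA.
Step 8 — Real power: P = Re(S) = 0 W.
Step 9 — Reactive power: Q = Im(S) = -0.8788 VAR.
Step 10 — Apparent power: |S| = 0.8788 VA.
Step 11 — Power factor: PF = P/|S| = 0 (leading).

(a) P = 0 W  (b) Q = -0.8788 VAR  (c) S = 0.8788 VA  (d) PF = 0 (leading)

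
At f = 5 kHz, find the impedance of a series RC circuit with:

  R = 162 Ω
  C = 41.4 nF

Step 1 — Angular frequency: ω = 2π·f = 2π·5000 = 3.142e+04 rad/s.
Step 2 — Component impedances:
  R: Z = R = 162 Ω
  C: Z = 1/(jωC) = -j/(ω·C) = 0 - j768.9 Ω
Step 3 — Series combination: Z_total = R + C = 162 - j768.9 Ω = 785.7∠-78.1° Ω.

Z = 162 - j768.9 Ω = 785.7∠-78.1° Ω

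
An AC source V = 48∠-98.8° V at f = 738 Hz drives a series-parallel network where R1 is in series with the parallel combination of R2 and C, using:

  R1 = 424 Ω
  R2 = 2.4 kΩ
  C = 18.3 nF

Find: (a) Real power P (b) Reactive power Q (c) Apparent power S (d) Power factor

Step 1 — Angular frequency: ω = 2π·f = 2π·738 = 4637 rad/s.
Step 2 — Component impedances:
  R1: Z = R = 424 Ω
  R2: Z = R = 2400 Ω
  C: Z = 1/(jωC) = -j/(ω·C) = 0 - j1.178e+04 Ω
Step 3 — Parallel branch: R2 || C = 1/(1/R2 + 1/C) = 2304 - j469.3 Ω.
Step 4 — Series with R1: Z_total = R1 + (R2 || C) = 2728 - j469.3 Ω = 2768∠-9.8° Ω.
Step 5 — Source phasor: V = 48∠-98.8° V = -7.343 - j47.43 V.
Step 6 — Current: I = V / Z = 0.0002904 - j0.01734 A = 0.01734∠-89.0° A.
Step 7 — Complex power: S = V·I* = 0.8202 - j0.1411 VA.
Step 8 — Real power: P = Re(S) = 0.8202 W.
Step 9 — Reactive power: Q = Im(S) = -0.1411 VAR.
Step 10 — Apparent power: |S| = 0.8322 VA.
Step 11 — Power factor: PF = P/|S| = 0.9855 (leading).

(a) P = 0.8202 W  (b) Q = -0.1411 VAR  (c) S = 0.8322 VA  (d) PF = 0.9855 (leading)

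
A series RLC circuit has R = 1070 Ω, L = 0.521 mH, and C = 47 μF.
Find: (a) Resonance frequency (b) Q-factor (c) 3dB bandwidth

Step 1 — Resonance: ω₀ = 1/√(LC) = 1/√(0.000521·4.7e-05) = 6390 rad/s.
Step 2 — f₀ = ω₀/(2π) = 1017 Hz.
Step 3 — Series Q: Q = ω₀L/R = 6390·0.000521/1070 = 0.003112.
Step 4 — Bandwidth: Δω = ω₀/Q = 2.054e+06 rad/s; BW = Δω/(2π) = 3.269e+05 Hz.

(a) f₀ = 1017 Hz  (b) Q = 0.003112  (c) BW = 3.269e+05 Hz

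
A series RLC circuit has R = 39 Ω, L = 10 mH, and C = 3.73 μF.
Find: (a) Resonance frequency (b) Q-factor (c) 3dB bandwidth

Step 1 — Resonance: ω₀ = 1/√(LC) = 1/√(0.01·3.73e-06) = 5178 rad/s.
Step 2 — f₀ = ω₀/(2π) = 824.1 Hz.
Step 3 — Series Q: Q = ω₀L/R = 5178·0.01/39 = 1.328.
Step 4 — Bandwidth: Δω = ω₀/Q = 3900 rad/s; BW = Δω/(2π) = 620.7 Hz.

(a) f₀ = 824.1 Hz  (b) Q = 1.328  (c) BW = 620.7 Hz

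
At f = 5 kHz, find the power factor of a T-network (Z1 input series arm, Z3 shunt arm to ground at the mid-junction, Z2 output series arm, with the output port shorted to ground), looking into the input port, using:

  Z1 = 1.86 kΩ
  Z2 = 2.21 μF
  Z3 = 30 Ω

Step 1 — Angular frequency: ω = 2π·f = 2π·5000 = 3.142e+04 rad/s.
Step 2 — Component impedances:
  Z1: Z = R = 1860 Ω
  Z2: Z = 1/(jωC) = -j/(ω·C) = 0 - j14.4 Ω
  Z3: Z = R = 30 Ω
Step 3 — With the output port shorted to ground, the output series arm Z2 runs from the junction to ground; the shunt arm Z3 also runs from the junction to ground. They appear in parallel: Z3 || Z2 = 5.62 - j11.71 Ω.
Step 4 — Series with input arm Z1: Z_in = Z1 + (Z3 || Z2) = 1866 - j11.71 Ω = 1866∠-0.4° Ω.
Step 5 — Power factor: PF = cos(φ) = Re(Z)/|Z| = 1866/1866 = 1.
Step 6 — Type: Im(Z) = -11.71 ⇒ leading (phase φ = -0.4°).

PF = 1 (leading, φ = -0.4°)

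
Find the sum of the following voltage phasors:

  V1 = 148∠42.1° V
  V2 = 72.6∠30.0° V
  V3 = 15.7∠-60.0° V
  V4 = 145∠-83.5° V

Step 1 — Convert each phasor to rectangular form:
  V1 = 148·(cos(42.1°) + j·sin(42.1°)) = 109.8 + j99.22 V
  V2 = 72.6·(cos(30.0°) + j·sin(30.0°)) = 62.87 + j36.3 V
  V3 = 15.7·(cos(-60.0°) + j·sin(-60.0°)) = 7.85 - j13.6 V
  V4 = 145·(cos(-83.5°) + j·sin(-83.5°)) = 16.41 - j144.1 V
Step 2 — Sum components: V_total = 197 - j22.14 V.
Step 3 — Convert to polar: |V_total| = 198.2 V, ∠V_total = -6.4°.

V_total = 198.2∠-6.4° V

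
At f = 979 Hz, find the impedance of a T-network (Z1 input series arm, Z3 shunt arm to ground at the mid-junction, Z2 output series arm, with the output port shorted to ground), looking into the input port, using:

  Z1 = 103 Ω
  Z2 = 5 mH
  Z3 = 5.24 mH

Step 1 — Angular frequency: ω = 2π·f = 2π·979 = 6151 rad/s.
Step 2 — Component impedances:
  Z1: Z = R = 103 Ω
  Z2: Z = jωL = j·6151·0.005 = 0 + j30.76 Ω
  Z3: Z = jωL = j·6151·0.00524 = 0 + j32.23 Ω
Step 3 — With the output port shorted to ground, the output series arm Z2 runs from the junction to ground; the shunt arm Z3 also runs from the junction to ground. They appear in parallel: Z3 || Z2 = 0 + j15.74 Ω.
Step 4 — Series with input arm Z1: Z_in = Z1 + (Z3 || Z2) = 103 + j15.74 Ω = 104.2∠8.7° Ω.

Z = 103 + j15.74 Ω = 104.2∠8.7° Ω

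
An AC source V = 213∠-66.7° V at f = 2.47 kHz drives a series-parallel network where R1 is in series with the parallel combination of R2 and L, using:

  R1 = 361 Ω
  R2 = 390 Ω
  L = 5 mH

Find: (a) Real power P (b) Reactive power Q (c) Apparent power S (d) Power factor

Step 1 — Angular frequency: ω = 2π·f = 2π·2470 = 1.552e+04 rad/s.
Step 2 — Component impedances:
  R1: Z = R = 361 Ω
  R2: Z = R = 390 Ω
  L: Z = jωL = j·1.552e+04·0.005 = 0 + j77.6 Ω
Step 3 — Parallel branch: R2 || L = 1/(1/R2 + 1/L) = 14.85 + j74.64 Ω.
Step 4 — Series with R1: Z_total = R1 + (R2 || L) = 375.9 + j74.64 Ω = 383.2∠11.2° Ω.
Step 5 — Source phasor: V = 213∠-66.7° V = 84.25 - j195.6 V.
Step 6 — Current: I = V / Z = 0.1162 - j0.5436 A = 0.5559∠-77.9° A.
Step 7 — Complex power: S = V·I* = 116.1 + j23.06 VA.
Step 8 — Real power: P = Re(S) = 116.1 W.
Step 9 — Reactive power: Q = Im(S) = 23.06 VAR.
Step 10 — Apparent power: |S| = 118.4 VA.
Step 11 — Power factor: PF = P/|S| = 0.9808 (lagging).

(a) P = 116.1 W  (b) Q = 23.06 VAR  (c) S = 118.4 VA  (d) PF = 0.9808 (lagging)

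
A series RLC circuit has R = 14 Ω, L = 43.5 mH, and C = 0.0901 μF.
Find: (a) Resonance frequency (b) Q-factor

Step 1 — Resonance condition Im(Z)=0 gives ω₀ = 1/√(LC).
Step 2 — ω₀ = 1/√(0.0435·9.01e-08) = 1.597e+04 rad/s.
Step 3 — f₀ = ω₀/(2π) = 2542 Hz.
Step 4 — Series Q: Q = ω₀L/R = 1.597e+04·0.0435/14 = 49.63.

(a) f₀ = 2542 Hz  (b) Q = 49.63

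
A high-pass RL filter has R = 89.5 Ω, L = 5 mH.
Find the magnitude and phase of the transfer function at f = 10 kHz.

Step 1 — Angular frequency: ω = 2π·1e+04 = 6.283e+04 rad/s.
Step 2 — Transfer function: H(jω) = jωL/(R + jωL).
Step 3 — Numerator jωL = j·314.2; denominator R + jωL = 89.5 + j314.2.
Step 4 — H = 0.9249 + j0.2635.
Step 5 — Magnitude: |H| = 0.9617 (-0.3 dB); phase: φ = 15.9°.

|H| = 0.9617 (-0.3 dB), φ = 15.9°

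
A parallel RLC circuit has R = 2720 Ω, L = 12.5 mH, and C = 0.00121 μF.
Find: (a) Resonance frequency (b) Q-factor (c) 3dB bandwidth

Step 1 — Resonance: ω₀ = 1/√(LC) = 1/√(0.0125·1.21e-09) = 2.571e+05 rad/s.
Step 2 — f₀ = ω₀/(2π) = 4.092e+04 Hz.
Step 3 — Parallel Q: Q = R/(ω₀L) = 2720/(2.571e+05·0.0125) = 0.8463.
Step 4 — Bandwidth: Δω = ω₀/Q = 3.038e+05 rad/s; BW = Δω/(2π) = 4.836e+04 Hz.

(a) f₀ = 4.092e+04 Hz  (b) Q = 0.8463  (c) BW = 4.836e+04 Hz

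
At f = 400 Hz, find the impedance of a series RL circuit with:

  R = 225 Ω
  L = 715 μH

Step 1 — Angular frequency: ω = 2π·f = 2π·400 = 2513 rad/s.
Step 2 — Component impedances:
  R: Z = R = 225 Ω
  L: Z = jωL = j·2513·0.000715 = 0 + j1.797 Ω
Step 3 — Series combination: Z_total = R + L = 225 + j1.797 Ω = 225∠0.5° Ω.

Z = 225 + j1.797 Ω = 225∠0.5° Ω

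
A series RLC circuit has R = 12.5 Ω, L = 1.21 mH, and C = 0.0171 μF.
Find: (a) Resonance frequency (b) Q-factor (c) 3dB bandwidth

Step 1 — Resonance: ω₀ = 1/√(LC) = 1/√(0.00121·1.71e-08) = 2.198e+05 rad/s.
Step 2 — f₀ = ω₀/(2π) = 3.499e+04 Hz.
Step 3 — Series Q: Q = ω₀L/R = 2.198e+05·0.00121/12.5 = 21.28.
Step 4 — Bandwidth: Δω = ω₀/Q = 1.033e+04 rad/s; BW = Δω/(2π) = 1644 Hz.

(a) f₀ = 3.499e+04 Hz  (b) Q = 21.28  (c) BW = 1644 Hz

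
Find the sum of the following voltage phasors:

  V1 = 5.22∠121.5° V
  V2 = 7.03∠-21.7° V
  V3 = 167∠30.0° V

Step 1 — Convert each phasor to rectangular form:
  V1 = 5.22·(cos(121.5°) + j·sin(121.5°)) = -2.727 + j4.451 V
  V2 = 7.03·(cos(-21.7°) + j·sin(-21.7°)) = 6.532 - j2.599 V
  V3 = 167·(cos(30.0°) + j·sin(30.0°)) = 144.6 + j83.5 V
Step 2 — Sum components: V_total = 148.4 + j85.35 V.
Step 3 — Convert to polar: |V_total| = 171.2 V, ∠V_total = 29.9°.

V_total = 171.2∠29.9° V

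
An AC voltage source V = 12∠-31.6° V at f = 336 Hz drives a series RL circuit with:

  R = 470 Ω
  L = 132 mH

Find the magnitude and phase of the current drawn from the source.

Step 1 — Angular frequency: ω = 2π·f = 2π·336 = 2111 rad/s.
Step 2 — Component impedances:
  R: Z = R = 470 Ω
  L: Z = jωL = j·2111·0.132 = 0 + j278.7 Ω
Step 3 — Series combination: Z_total = R + L = 470 + j278.7 Ω = 546.4∠30.7° Ω.
Step 4 — Source phasor: V = 12∠-31.6° V = 10.22 - j6.288 V.
Step 5 — Ohm's law: I = V / Z_total = (10.22 - j6.288) / (470 + j278.7) = 0.01022 - j0.01944 A.
Step 6 — Convert to polar: |I| = 0.02196 A, ∠I = -62.3°.

I = 0.02196∠-62.3° A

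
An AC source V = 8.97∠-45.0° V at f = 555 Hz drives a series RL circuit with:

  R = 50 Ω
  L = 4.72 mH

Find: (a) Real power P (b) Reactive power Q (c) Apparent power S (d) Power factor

Step 1 — Angular frequency: ω = 2π·f = 2π·555 = 3487 rad/s.
Step 2 — Component impedances:
  R: Z = R = 50 Ω
  L: Z = jωL = j·3487·0.00472 = 0 + j16.46 Ω
Step 3 — Series combination: Z_total = R + L = 50 + j16.46 Ω = 52.64∠18.2° Ω.
Step 4 — Source phasor: V = 8.97∠-45.0° V = 6.343 - j6.343 V.
Step 5 — Current: I = V / Z = 0.07678 - j0.1521 A = 0.1704∠-63.2° A.
Step 6 — Complex power: S = V·I* = 1.452 + j0.4779 VA.
Step 7 — Real power: P = Re(S) = 1.452 W.
Step 8 — Reactive power: Q = Im(S) = 0.4779 VAR.
Step 9 — Apparent power: |S| = 1.529 VA.
Step 10 — Power factor: PF = P/|S| = 0.9499 (lagging).

(a) P = 1.452 W  (b) Q = 0.4779 VAR  (c) S = 1.529 VA  (d) PF = 0.9499 (lagging)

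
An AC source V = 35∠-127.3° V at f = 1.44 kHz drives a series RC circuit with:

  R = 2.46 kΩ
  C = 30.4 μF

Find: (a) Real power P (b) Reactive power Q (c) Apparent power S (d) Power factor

Step 1 — Angular frequency: ω = 2π·f = 2π·1440 = 9048 rad/s.
Step 2 — Component impedances:
  R: Z = R = 2460 Ω
  C: Z = 1/(jωC) = -j/(ω·C) = 0 - j3.636 Ω
Step 3 — Series combination: Z_total = R + C = 2460 - j3.636 Ω = 2460∠-0.1° Ω.
Step 4 — Source phasor: V = 35∠-127.3° V = -21.21 - j27.84 V.
Step 5 — Current: I = V / Z = -0.008605 - j0.01133 A = 0.01423∠-127.2° A.
Step 6 — Complex power: S = V·I* = 0.498 - j0.000736 VA.
Step 7 — Real power: P = Re(S) = 0.498 W.
Step 8 — Reactive power: Q = Im(S) = -0.000736 VAR.
Step 9 — Apparent power: |S| = 0.498 VA.
Step 10 — Power factor: PF = P/|S| = 1 (leading).

(a) P = 0.498 W  (b) Q = -0.000736 VAR  (c) S = 0.498 VA  (d) PF = 1 (leading)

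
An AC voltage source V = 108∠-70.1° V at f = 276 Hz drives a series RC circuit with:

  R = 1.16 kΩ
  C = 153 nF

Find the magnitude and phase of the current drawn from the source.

Step 1 — Angular frequency: ω = 2π·f = 2π·276 = 1734 rad/s.
Step 2 — Component impedances:
  R: Z = R = 1160 Ω
  C: Z = 1/(jωC) = -j/(ω·C) = 0 - j3769 Ω
Step 3 — Series combination: Z_total = R + C = 1160 - j3769 Ω = 3943∠-72.9° Ω.
Step 4 — Source phasor: V = 108∠-70.1° V = 36.76 - j101.6 V.
Step 5 — Ohm's law: I = V / Z_total = (36.76 - j101.6) / (1160 - j3769) = 0.02735 + j0.001334 A.
Step 6 — Convert to polar: |I| = 0.02739 A, ∠I = 2.8°.

I = 0.02739∠2.8° A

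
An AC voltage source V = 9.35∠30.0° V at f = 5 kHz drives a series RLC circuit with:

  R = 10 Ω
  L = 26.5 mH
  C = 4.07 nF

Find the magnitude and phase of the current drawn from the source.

Step 1 — Angular frequency: ω = 2π·f = 2π·5000 = 3.142e+04 rad/s.
Step 2 — Component impedances:
  R: Z = R = 10 Ω
  L: Z = jωL = j·3.142e+04·0.0265 = 0 + j832.5 Ω
  C: Z = 1/(jωC) = -j/(ω·C) = 0 - j7821 Ω
Step 3 — Series combination: Z_total = R + L + C = 10 - j6988 Ω = 6988∠-89.9° Ω.
Step 4 — Source phasor: V = 9.35∠30.0° V = 8.097 + j4.675 V.
Step 5 — Ohm's law: I = V / Z_total = (8.097 + j4.675) / (10 - j6988) = -0.0006673 + j0.00116 A.
Step 6 — Convert to polar: |I| = 0.001338 A, ∠I = 119.9°.

I = 0.001338∠119.9° A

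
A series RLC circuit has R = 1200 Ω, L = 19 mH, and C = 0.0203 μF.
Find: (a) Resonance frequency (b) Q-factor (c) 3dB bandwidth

Step 1 — Resonance condition Im(Z)=0 gives ω₀ = 1/√(LC).
Step 2 — ω₀ = 1/√(0.019·2.03e-08) = 5.092e+04 rad/s.
Step 3 — f₀ = ω₀/(2π) = 8104 Hz.
Step 4 — Series Q: Q = ω₀L/R = 5.092e+04·0.019/1200 = 0.8062.
Step 5 — 3dB bandwidth: Δω = ω₀/Q = 6.316e+04 rad/s; BW = Δω/(2π) = 1.005e+04 Hz.

(a) f₀ = 8104 Hz  (b) Q = 0.8062  (c) BW = 1.005e+04 Hz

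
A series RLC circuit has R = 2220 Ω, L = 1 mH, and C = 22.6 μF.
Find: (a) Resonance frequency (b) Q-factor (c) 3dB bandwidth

Step 1 — Resonance: ω₀ = 1/√(LC) = 1/√(0.001·2.26e-05) = 6652 rad/s.
Step 2 — f₀ = ω₀/(2π) = 1059 Hz.
Step 3 — Series Q: Q = ω₀L/R = 6652·0.001/2220 = 0.002996.
Step 4 — Bandwidth: Δω = ω₀/Q = 2.22e+06 rad/s; BW = Δω/(2π) = 3.533e+05 Hz.

(a) f₀ = 1059 Hz  (b) Q = 0.002996  (c) BW = 3.533e+05 Hz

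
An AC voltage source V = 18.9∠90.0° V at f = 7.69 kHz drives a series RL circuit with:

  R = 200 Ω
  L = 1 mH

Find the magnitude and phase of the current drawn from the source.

Step 1 — Angular frequency: ω = 2π·f = 2π·7690 = 4.832e+04 rad/s.
Step 2 — Component impedances:
  R: Z = R = 200 Ω
  L: Z = jωL = j·4.832e+04·0.001 = 0 + j48.32 Ω
Step 3 — Series combination: Z_total = R + L = 200 + j48.32 Ω = 205.8∠13.6° Ω.
Step 4 — Source phasor: V = 18.9∠90.0° V = 0 + j18.9 V.
Step 5 — Ohm's law: I = V / Z_total = (0 + j18.9) / (200 + j48.32) = 0.02157 + j0.08929 A.
Step 6 — Convert to polar: |I| = 0.09186 A, ∠I = 76.4°.

I = 0.09186∠76.4° A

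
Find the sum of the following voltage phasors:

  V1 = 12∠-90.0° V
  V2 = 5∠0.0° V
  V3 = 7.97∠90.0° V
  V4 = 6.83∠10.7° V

Step 1 — Convert each phasor to rectangular form:
  V1 = 12·(cos(-90.0°) + j·sin(-90.0°)) = 0 - j12 V
  V2 = 5·(cos(0.0°) + j·sin(0.0°)) = 5 V
  V3 = 7.97·(cos(90.0°) + j·sin(90.0°)) = 0 + j7.97 V
  V4 = 6.83·(cos(10.7°) + j·sin(10.7°)) = 6.711 + j1.268 V
Step 2 — Sum components: V_total = 11.71 - j2.762 V.
Step 3 — Convert to polar: |V_total| = 12.03 V, ∠V_total = -13.3°.

V_total = 12.03∠-13.3° V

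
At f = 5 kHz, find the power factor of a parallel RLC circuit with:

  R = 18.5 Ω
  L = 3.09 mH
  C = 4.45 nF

Step 1 — Angular frequency: ω = 2π·f = 2π·5000 = 3.142e+04 rad/s.
Step 2 — Component impedances:
  R: Z = R = 18.5 Ω
  L: Z = jωL = j·3.142e+04·0.00309 = 0 + j97.08 Ω
  C: Z = 1/(jωC) = -j/(ω·C) = 0 - j7153 Ω
Step 3 — Parallel combination: 1/Z_total = 1/R + 1/L + 1/C; Z_total = 17.87 + j3.359 Ω = 18.18∠10.6° Ω.
Step 4 — Power factor: PF = cos(φ) = Re(Z)/|Z| = 17.869/18.182 = 0.9828.
Step 5 — Type: Im(Z) = 3.359 ⇒ lagging (phase φ = 10.6°).

PF = 0.9828 (lagging, φ = 10.6°)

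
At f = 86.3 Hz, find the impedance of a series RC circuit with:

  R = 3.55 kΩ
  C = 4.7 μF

Step 1 — Angular frequency: ω = 2π·f = 2π·86.3 = 542.2 rad/s.
Step 2 — Component impedances:
  R: Z = R = 3550 Ω
  C: Z = 1/(jωC) = -j/(ω·C) = 0 - j392.4 Ω
Step 3 — Series combination: Z_total = R + C = 3550 - j392.4 Ω = 3572∠-6.3° Ω.

Z = 3550 - j392.4 Ω = 3572∠-6.3° Ω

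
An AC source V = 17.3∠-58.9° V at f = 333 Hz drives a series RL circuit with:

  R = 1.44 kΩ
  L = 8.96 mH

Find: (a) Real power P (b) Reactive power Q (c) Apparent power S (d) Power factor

Step 1 — Angular frequency: ω = 2π·f = 2π·333 = 2092 rad/s.
Step 2 — Component impedances:
  R: Z = R = 1440 Ω
  L: Z = jωL = j·2092·0.00896 = 0 + j18.75 Ω
Step 3 — Series combination: Z_total = R + L = 1440 + j18.75 Ω = 1440∠0.7° Ω.
Step 4 — Source phasor: V = 17.3∠-58.9° V = 8.936 - j14.81 V.
Step 5 — Current: I = V / Z = 0.006071 - j0.01037 A = 0.01201∠-59.6° A.
Step 6 — Complex power: S = V·I* = 0.2078 + j0.002705 VA.
Step 7 — Real power: P = Re(S) = 0.2078 W.
Step 8 — Reactive power: Q = Im(S) = 0.002705 VAR.
Step 9 — Apparent power: |S| = 0.2078 VA.
Step 10 — Power factor: PF = P/|S| = 0.9999 (lagging).

(a) P = 0.2078 W  (b) Q = 0.002705 VAR  (c) S = 0.2078 VA  (d) PF = 0.9999 (lagging)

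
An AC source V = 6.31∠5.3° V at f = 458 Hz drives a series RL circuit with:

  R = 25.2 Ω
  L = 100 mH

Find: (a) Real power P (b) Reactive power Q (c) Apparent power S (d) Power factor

Step 1 — Angular frequency: ω = 2π·f = 2π·458 = 2878 rad/s.
Step 2 — Component impedances:
  R: Z = R = 25.2 Ω
  L: Z = jωL = j·2878·0.1 = 0 + j287.8 Ω
Step 3 — Series combination: Z_total = R + L = 25.2 + j287.8 Ω = 288.9∠85.0° Ω.
Step 4 — Source phasor: V = 6.31∠5.3° V = 6.283 + j0.5829 V.
Step 5 — Current: I = V / Z = 0.003907 - j0.02149 A = 0.02184∠-79.7° A.
Step 6 — Complex power: S = V·I* = 0.01202 + j0.1373 VA.
Step 7 — Real power: P = Re(S) = 0.01202 W.
Step 8 — Reactive power: Q = Im(S) = 0.1373 VAR.
Step 9 — Apparent power: |S| = 0.1378 VA.
Step 10 — Power factor: PF = P/|S| = 0.08724 (lagging).

(a) P = 0.01202 W  (b) Q = 0.1373 VAR  (c) S = 0.1378 VA  (d) PF = 0.08724 (lagging)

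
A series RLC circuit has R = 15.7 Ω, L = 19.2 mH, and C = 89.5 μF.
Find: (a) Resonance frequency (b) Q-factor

Step 1 — Resonance condition Im(Z)=0 gives ω₀ = 1/√(LC).
Step 2 — ω₀ = 1/√(0.0192·8.95e-05) = 762.8 rad/s.
Step 3 — f₀ = ω₀/(2π) = 121.4 Hz.
Step 4 — Series Q: Q = ω₀L/R = 762.8·0.0192/15.7 = 0.9329.

(a) f₀ = 121.4 Hz  (b) Q = 0.9329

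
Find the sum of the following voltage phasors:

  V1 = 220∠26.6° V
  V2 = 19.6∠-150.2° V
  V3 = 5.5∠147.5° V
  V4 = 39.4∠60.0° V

Step 1 — Convert each phasor to rectangular form:
  V1 = 220·(cos(26.6°) + j·sin(26.6°)) = 196.7 + j98.51 V
  V2 = 19.6·(cos(-150.2°) + j·sin(-150.2°)) = -17.01 - j9.741 V
  V3 = 5.5·(cos(147.5°) + j·sin(147.5°)) = -4.639 + j2.955 V
  V4 = 39.4·(cos(60.0°) + j·sin(60.0°)) = 19.7 + j34.12 V
Step 2 — Sum components: V_total = 194.8 + j125.8 V.
Step 3 — Convert to polar: |V_total| = 231.9 V, ∠V_total = 32.9°.

V_total = 231.9∠32.9° V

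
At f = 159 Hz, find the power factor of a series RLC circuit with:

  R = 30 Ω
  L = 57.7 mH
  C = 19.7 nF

Step 1 — Angular frequency: ω = 2π·f = 2π·159 = 999 rad/s.
Step 2 — Component impedances:
  R: Z = R = 30 Ω
  L: Z = jωL = j·999·0.0577 = 0 + j57.64 Ω
  C: Z = 1/(jωC) = -j/(ω·C) = 0 - j5.081e+04 Ω
Step 3 — Series combination: Z_total = R + L + C = 30 - j5.075e+04 Ω = 5.075e+04∠-90.0° Ω.
Step 4 — Power factor: PF = cos(φ) = Re(Z)/|Z| = 30/5.075e+04 = 0.0005911.
Step 5 — Type: Im(Z) = -5.075e+04 ⇒ leading (phase φ = -90.0°).

PF = 0.0005911 (leading, φ = -90.0°)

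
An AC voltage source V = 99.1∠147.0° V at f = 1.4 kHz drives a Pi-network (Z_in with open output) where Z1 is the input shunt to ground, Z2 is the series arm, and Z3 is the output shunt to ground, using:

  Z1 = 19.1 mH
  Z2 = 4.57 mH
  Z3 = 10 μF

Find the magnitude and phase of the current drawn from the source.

Step 1 — Angular frequency: ω = 2π·f = 2π·1400 = 8796 rad/s.
Step 2 — Component impedances:
  Z1: Z = jωL = j·8796·0.0191 = 0 + j168 Ω
  Z2: Z = jωL = j·8796·0.00457 = 0 + j40.2 Ω
  Z3: Z = 1/(jωC) = -j/(ω·C) = 0 - j11.37 Ω
Step 3 — With open output, the series arm Z2 and the output shunt Z3 appear in series to ground: Z2 + Z3 = 0 + j28.83 Ω.
Step 4 — Parallel with input shunt Z1: Z_in = Z1 || (Z2 + Z3) = 0 + j24.61 Ω = 24.61∠90.0° Ω.
Step 5 — Source phasor: V = 99.1∠147.0° V = -83.11 + j53.97 V.
Step 6 — Ohm's law: I = V / Z_total = (-83.11 + j53.97) / (0 + j24.61) = 2.193 + j3.377 A.
Step 7 — Convert to polar: |I| = 4.027 A, ∠I = 57.0°.

I = 4.027∠57.0° A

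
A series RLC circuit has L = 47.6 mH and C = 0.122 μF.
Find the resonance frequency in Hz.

Step 1 — Resonance condition Im(Z)=0 gives ω₀ = 1/√(LC).
Step 2 — ω₀ = 1/√(0.0476·1.22e-07) = 1.312e+04 rad/s.
Step 3 — f₀ = ω₀/(2π) = 2089 Hz.

f₀ = 2089 Hz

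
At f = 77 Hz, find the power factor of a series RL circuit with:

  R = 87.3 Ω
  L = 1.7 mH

Step 1 — Angular frequency: ω = 2π·f = 2π·77 = 483.8 rad/s.
Step 2 — Component impedances:
  R: Z = R = 87.3 Ω
  L: Z = jωL = j·483.8·0.0017 = 0 + j0.8225 Ω
Step 3 — Series combination: Z_total = R + L = 87.3 + j0.8225 Ω = 87.3∠0.5° Ω.
Step 4 — Power factor: PF = cos(φ) = Re(Z)/|Z| = 87.3/87.3 = 1.
Step 5 — Type: Im(Z) = 0.8225 ⇒ lagging (phase φ = 0.5°).

PF = 1 (lagging, φ = 0.5°)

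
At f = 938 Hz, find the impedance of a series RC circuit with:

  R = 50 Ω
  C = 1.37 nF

Step 1 — Angular frequency: ω = 2π·f = 2π·938 = 5894 rad/s.
Step 2 — Component impedances:
  R: Z = R = 50 Ω
  C: Z = 1/(jωC) = -j/(ω·C) = 0 - j1.239e+05 Ω
Step 3 — Series combination: Z_total = R + C = 50 - j1.239e+05 Ω = 1.239e+05∠-90.0° Ω.

Z = 50 - j1.239e+05 Ω = 1.239e+05∠-90.0° Ω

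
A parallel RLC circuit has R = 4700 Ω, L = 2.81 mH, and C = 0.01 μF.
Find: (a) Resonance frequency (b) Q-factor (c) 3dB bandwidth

Step 1 — Resonance: ω₀ = 1/√(LC) = 1/√(0.00281·1e-08) = 1.886e+05 rad/s.
Step 2 — f₀ = ω₀/(2π) = 3.002e+04 Hz.
Step 3 — Parallel Q: Q = R/(ω₀L) = 4700/(1.886e+05·0.00281) = 8.866.
Step 4 — Bandwidth: Δω = ω₀/Q = 2.128e+04 rad/s; BW = Δω/(2π) = 3386 Hz.

(a) f₀ = 3.002e+04 Hz  (b) Q = 8.866  (c) BW = 3386 Hz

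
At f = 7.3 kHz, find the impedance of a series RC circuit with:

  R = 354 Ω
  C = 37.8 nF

Step 1 — Angular frequency: ω = 2π·f = 2π·7300 = 4.587e+04 rad/s.
Step 2 — Component impedances:
  R: Z = R = 354 Ω
  C: Z = 1/(jωC) = -j/(ω·C) = 0 - j576.8 Ω
Step 3 — Series combination: Z_total = R + C = 354 - j576.8 Ω = 676.7∠-58.5° Ω.

Z = 354 - j576.8 Ω = 676.7∠-58.5° Ω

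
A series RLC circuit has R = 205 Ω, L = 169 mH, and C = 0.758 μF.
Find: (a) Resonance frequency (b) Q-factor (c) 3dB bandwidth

Step 1 — Resonance condition Im(Z)=0 gives ω₀ = 1/√(LC).
Step 2 — ω₀ = 1/√(0.169·7.58e-07) = 2794 rad/s.
Step 3 — f₀ = ω₀/(2π) = 444.7 Hz.
Step 4 — Series Q: Q = ω₀L/R = 2794·0.169/205 = 2.303.
Step 5 — 3dB bandwidth: Δω = ω₀/Q = 1213 rad/s; BW = Δω/(2π) = 193.1 Hz.

(a) f₀ = 444.7 Hz  (b) Q = 2.303  (c) BW = 193.1 Hz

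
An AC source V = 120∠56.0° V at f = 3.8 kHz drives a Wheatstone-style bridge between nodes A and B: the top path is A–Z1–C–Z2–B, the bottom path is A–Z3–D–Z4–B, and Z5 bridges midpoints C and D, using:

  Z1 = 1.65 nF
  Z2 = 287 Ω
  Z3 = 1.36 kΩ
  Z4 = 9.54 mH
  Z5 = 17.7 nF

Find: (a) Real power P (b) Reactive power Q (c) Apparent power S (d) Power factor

Step 1 — Angular frequency: ω = 2π·f = 2π·3800 = 2.388e+04 rad/s.
Step 2 — Component impedances:
  Z1: Z = 1/(jωC) = -j/(ω·C) = 0 - j2.538e+04 Ω
  Z2: Z = R = 287 Ω
  Z3: Z = R = 1360 Ω
  Z4: Z = jωL = j·2.388e+04·0.00954 = 0 + j227.8 Ω
  Z5: Z = 1/(jωC) = -j/(ω·C) = 0 - j2366 Ω
Step 3 — Bridge requires nodal analysis (the Z5 bridge couples midpoints C and D, so the two paths cannot be reduced to a simple series/parallel combination). Setting node B to ground and injecting 1 A at node A, the 3-node admittance system at A, C, D solves to V_A = Z_AB = 1385 + j175.4 Ω = 1397∠7.2° Ω.
Step 4 — Source phasor: V = 120∠56.0° V = 67.1 + j99.48 V.
Step 5 — Current: I = V / Z = 0.05662 + j0.06464 A = 0.08593∠48.8° A.
Step 6 — Complex power: S = V·I* = 10.23 + j1.295 VA.
Step 7 — Real power: P = Re(S) = 10.23 W.
Step 8 — Reactive power: Q = Im(S) = 1.295 VAR.
Step 9 — Apparent power: |S| = 10.31 VA.
Step 10 — Power factor: PF = P/|S| = 0.9921 (lagging).

(a) P = 10.23 W  (b) Q = 1.295 VAR  (c) S = 10.31 VA  (d) PF = 0.9921 (lagging)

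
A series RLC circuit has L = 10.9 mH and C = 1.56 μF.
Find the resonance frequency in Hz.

Step 1 — Resonance condition Im(Z)=0 gives ω₀ = 1/√(LC).
Step 2 — ω₀ = 1/√(0.0109·1.56e-06) = 7669 rad/s.
Step 3 — f₀ = ω₀/(2π) = 1221 Hz.

f₀ = 1221 Hz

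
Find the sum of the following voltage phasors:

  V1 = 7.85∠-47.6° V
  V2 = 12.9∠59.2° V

Step 1 — Convert each phasor to rectangular form:
  V1 = 7.85·(cos(-47.6°) + j·sin(-47.6°)) = 5.293 - j5.797 V
  V2 = 12.9·(cos(59.2°) + j·sin(59.2°)) = 6.605 + j11.08 V
Step 2 — Sum components: V_total = 11.9 + j5.284 V.
Step 3 — Convert to polar: |V_total| = 13.02 V, ∠V_total = 23.9°.

V_total = 13.02∠23.9° V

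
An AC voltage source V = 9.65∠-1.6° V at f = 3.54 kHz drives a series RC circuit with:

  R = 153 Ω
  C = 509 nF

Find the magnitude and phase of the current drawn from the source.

Step 1 — Angular frequency: ω = 2π·f = 2π·3540 = 2.224e+04 rad/s.
Step 2 — Component impedances:
  R: Z = R = 153 Ω
  C: Z = 1/(jωC) = -j/(ω·C) = 0 - j88.33 Ω
Step 3 — Series combination: Z_total = R + C = 153 - j88.33 Ω = 176.7∠-30.0° Ω.
Step 4 — Source phasor: V = 9.65∠-1.6° V = 9.646 - j0.2694 V.
Step 5 — Ohm's law: I = V / Z_total = (9.646 - j0.2694) / (153 - j88.33) = 0.04805 + j0.02598 A.
Step 6 — Convert to polar: |I| = 0.05462 A, ∠I = 28.4°.

I = 0.05462∠28.4° A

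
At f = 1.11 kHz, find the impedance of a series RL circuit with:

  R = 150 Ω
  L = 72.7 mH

Step 1 — Angular frequency: ω = 2π·f = 2π·1110 = 6974 rad/s.
Step 2 — Component impedances:
  R: Z = R = 150 Ω
  L: Z = jωL = j·6974·0.0727 = 0 + j507 Ω
Step 3 — Series combination: Z_total = R + L = 150 + j507 Ω = 528.8∠73.5° Ω.

Z = 150 + j507 Ω = 528.8∠73.5° Ω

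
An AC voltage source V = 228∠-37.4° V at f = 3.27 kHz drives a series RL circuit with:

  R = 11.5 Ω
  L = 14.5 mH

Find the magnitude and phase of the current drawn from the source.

Step 1 — Angular frequency: ω = 2π·f = 2π·3270 = 2.055e+04 rad/s.
Step 2 — Component impedances:
  R: Z = R = 11.5 Ω
  L: Z = jωL = j·2.055e+04·0.0145 = 0 + j297.9 Ω
Step 3 — Series combination: Z_total = R + L = 11.5 + j297.9 Ω = 298.1∠87.8° Ω.
Step 4 — Source phasor: V = 228∠-37.4° V = 181.1 - j138.5 V.
Step 5 — Ohm's law: I = V / Z_total = (181.1 - j138.5) / (11.5 + j297.9) = -0.4407 - j0.625 A.
Step 6 — Convert to polar: |I| = 0.7647 A, ∠I = -125.2°.

I = 0.7647∠-125.2° A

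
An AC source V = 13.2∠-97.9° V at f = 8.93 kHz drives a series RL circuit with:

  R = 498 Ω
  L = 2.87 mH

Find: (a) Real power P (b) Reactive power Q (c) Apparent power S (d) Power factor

Step 1 — Angular frequency: ω = 2π·f = 2π·8930 = 5.611e+04 rad/s.
Step 2 — Component impedances:
  R: Z = R = 498 Ω
  L: Z = jωL = j·5.611e+04·0.00287 = 0 + j161 Ω
Step 3 — Series combination: Z_total = R + L = 498 + j161 Ω = 523.4∠17.9° Ω.
Step 4 — Source phasor: V = 13.2∠-97.9° V = -1.814 - j13.07 V.
Step 5 — Current: I = V / Z = -0.01098 - j0.0227 A = 0.02522∠-115.8° A.
Step 6 — Complex power: S = V·I* = 0.3168 + j0.1024 VA.
Step 7 — Real power: P = Re(S) = 0.3168 W.
Step 8 — Reactive power: Q = Im(S) = 0.1024 VAR.
Step 9 — Apparent power: |S| = 0.3329 VA.
Step 10 — Power factor: PF = P/|S| = 0.9515 (lagging).

(a) P = 0.3168 W  (b) Q = 0.1024 VAR  (c) S = 0.3329 VA  (d) PF = 0.9515 (lagging)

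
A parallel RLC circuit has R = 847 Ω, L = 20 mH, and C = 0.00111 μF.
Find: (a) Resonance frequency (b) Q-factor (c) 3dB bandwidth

Step 1 — Resonance: ω₀ = 1/√(LC) = 1/√(0.02·1.11e-09) = 2.122e+05 rad/s.
Step 2 — f₀ = ω₀/(2π) = 3.378e+04 Hz.
Step 3 — Parallel Q: Q = R/(ω₀L) = 847/(2.122e+05·0.02) = 0.1995.
Step 4 — Bandwidth: Δω = ω₀/Q = 1.064e+06 rad/s; BW = Δω/(2π) = 1.693e+05 Hz.

(a) f₀ = 3.378e+04 Hz  (b) Q = 0.1995  (c) BW = 1.693e+05 Hz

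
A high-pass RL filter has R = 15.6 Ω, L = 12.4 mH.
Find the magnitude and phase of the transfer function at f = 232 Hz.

Step 1 — Angular frequency: ω = 2π·232 = 1458 rad/s.
Step 2 — Transfer function: H(jω) = jωL/(R + jωL).
Step 3 — Numerator jωL = j·18.08; denominator R + jωL = 15.6 + j18.08.
Step 4 — H = 0.5731 + j0.4946.
Step 5 — Magnitude: |H| = 0.757 (-2.4 dB); phase: φ = 40.8°.

|H| = 0.757 (-2.4 dB), φ = 40.8°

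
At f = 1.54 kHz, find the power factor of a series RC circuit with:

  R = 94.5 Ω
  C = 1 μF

Step 1 — Angular frequency: ω = 2π·f = 2π·1540 = 9676 rad/s.
Step 2 — Component impedances:
  R: Z = R = 94.5 Ω
  C: Z = 1/(jωC) = -j/(ω·C) = 0 - j103.3 Ω
Step 3 — Series combination: Z_total = R + C = 94.5 - j103.3 Ω = 140∠-47.6° Ω.
Step 4 — Power factor: PF = cos(φ) = Re(Z)/|Z| = 94.5/140.04 = 0.6748.
Step 5 — Type: Im(Z) = -103.3 ⇒ leading (phase φ = -47.6°).

PF = 0.6748 (leading, φ = -47.6°)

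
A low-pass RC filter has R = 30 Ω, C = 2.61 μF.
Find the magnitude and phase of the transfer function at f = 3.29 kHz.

Step 1 — Angular frequency: ω = 2π·3290 = 2.067e+04 rad/s.
Step 2 — Transfer function: H(jω) = 1/(1 + jωRC).
Step 3 — Denominator: 1 + jωRC = 1 + j·2.067e+04·30·2.61e-06 = 1 + j1.619.
Step 4 — H = 0.2763 - j0.4471.
Step 5 — Magnitude: |H| = 0.5256 (-5.6 dB); phase: φ = -58.3°.

|H| = 0.5256 (-5.6 dB), φ = -58.3°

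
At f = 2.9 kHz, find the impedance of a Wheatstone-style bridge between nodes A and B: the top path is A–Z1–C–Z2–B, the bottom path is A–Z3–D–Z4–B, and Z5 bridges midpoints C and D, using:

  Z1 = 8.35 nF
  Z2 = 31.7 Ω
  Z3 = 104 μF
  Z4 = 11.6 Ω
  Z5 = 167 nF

Step 1 — Angular frequency: ω = 2π·f = 2π·2900 = 1.822e+04 rad/s.
Step 2 — Component impedances:
  Z1: Z = 1/(jωC) = -j/(ω·C) = 0 - j6573 Ω
  Z2: Z = R = 31.7 Ω
  Z3: Z = 1/(jωC) = -j/(ω·C) = 0 - j0.5277 Ω
  Z4: Z = R = 11.6 Ω
  Z5: Z = 1/(jωC) = -j/(ω·C) = 0 - j328.6 Ω
Step 3 — Bridge requires nodal analysis (the Z5 bridge couples midpoints C and D, so the two paths cannot be reduced to a simple series/parallel combination). Setting node B to ground and injecting 1 A at node A, the 3-node admittance system at A, C, D solves to V_A = Z_AB = 11.54 - j0.9493 Ω = 11.58∠-4.7° Ω.

Z = 11.54 - j0.9493 Ω = 11.58∠-4.7° Ω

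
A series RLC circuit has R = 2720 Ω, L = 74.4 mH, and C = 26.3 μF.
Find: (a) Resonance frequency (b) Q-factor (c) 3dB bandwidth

Step 1 — Resonance: ω₀ = 1/√(LC) = 1/√(0.0744·2.63e-05) = 714.9 rad/s.
Step 2 — f₀ = ω₀/(2π) = 113.8 Hz.
Step 3 — Series Q: Q = ω₀L/R = 714.9·0.0744/2720 = 0.01955.
Step 4 — Bandwidth: Δω = ω₀/Q = 3.656e+04 rad/s; BW = Δω/(2π) = 5819 Hz.

(a) f₀ = 113.8 Hz  (b) Q = 0.01955  (c) BW = 5819 Hz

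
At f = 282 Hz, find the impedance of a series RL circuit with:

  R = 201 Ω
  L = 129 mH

Step 1 — Angular frequency: ω = 2π·f = 2π·282 = 1772 rad/s.
Step 2 — Component impedances:
  R: Z = R = 201 Ω
  L: Z = jωL = j·1772·0.129 = 0 + j228.6 Ω
Step 3 — Series combination: Z_total = R + L = 201 + j228.6 Ω = 304.4∠48.7° Ω.

Z = 201 + j228.6 Ω = 304.4∠48.7° Ω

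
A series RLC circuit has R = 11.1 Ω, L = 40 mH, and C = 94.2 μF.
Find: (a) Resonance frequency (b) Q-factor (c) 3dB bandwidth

Step 1 — Resonance condition Im(Z)=0 gives ω₀ = 1/√(LC).
Step 2 — ω₀ = 1/√(0.04·9.42e-05) = 515.2 rad/s.
Step 3 — f₀ = ω₀/(2π) = 81.99 Hz.
Step 4 — Series Q: Q = ω₀L/R = 515.2·0.04/11.1 = 1.856.
Step 5 — 3dB bandwidth: Δω = ω₀/Q = 277.5 rad/s; BW = Δω/(2π) = 44.17 Hz.

(a) f₀ = 81.99 Hz  (b) Q = 1.856  (c) BW = 44.17 Hz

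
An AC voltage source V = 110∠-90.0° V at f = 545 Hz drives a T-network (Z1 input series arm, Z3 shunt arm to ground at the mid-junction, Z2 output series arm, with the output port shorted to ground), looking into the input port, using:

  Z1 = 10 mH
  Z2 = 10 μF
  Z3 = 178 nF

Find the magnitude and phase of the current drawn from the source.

Step 1 — Angular frequency: ω = 2π·f = 2π·545 = 3424 rad/s.
Step 2 — Component impedances:
  Z1: Z = jωL = j·3424·0.01 = 0 + j34.24 Ω
  Z2: Z = 1/(jωC) = -j/(ω·C) = 0 - j29.2 Ω
  Z3: Z = 1/(jωC) = -j/(ω·C) = 0 - j1641 Ω
Step 3 — With the output port shorted to ground, the output series arm Z2 runs from the junction to ground; the shunt arm Z3 also runs from the junction to ground. They appear in parallel: Z3 || Z2 = 0 - j28.69 Ω.
Step 4 — Series with input arm Z1: Z_in = Z1 + (Z3 || Z2) = 0 + j5.551 Ω = 5.551∠90.0° Ω.
Step 5 — Source phasor: V = 110∠-90.0° V = 0 - j110 V.
Step 6 — Ohm's law: I = V / Z_total = (0 - j110) / (0 + j5.551) = -19.82 A.
Step 7 — Convert to polar: |I| = 19.82 A, ∠I = -180.0°.

I = 19.82∠-180.0° A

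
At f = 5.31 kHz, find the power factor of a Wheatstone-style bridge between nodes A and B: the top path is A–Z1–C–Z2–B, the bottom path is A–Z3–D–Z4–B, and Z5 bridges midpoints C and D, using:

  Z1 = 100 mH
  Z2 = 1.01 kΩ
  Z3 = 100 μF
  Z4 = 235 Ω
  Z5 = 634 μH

Step 1 — Angular frequency: ω = 2π·f = 2π·5310 = 3.336e+04 rad/s.
Step 2 — Component impedances:
  Z1: Z = jωL = j·3.336e+04·0.1 = 0 + j3336 Ω
  Z2: Z = R = 1010 Ω
  Z3: Z = 1/(jωC) = -j/(ω·C) = 0 - j0.2997 Ω
  Z4: Z = R = 235 Ω
  Z5: Z = jωL = j·3.336e+04·0.000634 = 0 + j21.15 Ω
Step 3 — Bridge requires nodal analysis (the Z5 bridge couples midpoints C and D, so the two paths cannot be reduced to a simple series/parallel combination). Setting node B to ground and injecting 1 A at node A, the 3-node admittance system at A, C, D solves to V_A = Z_AB = 190.7 + j0.4496 Ω = 190.7∠0.1° Ω.
Step 4 — Power factor: PF = cos(φ) = Re(Z)/|Z| = 190.7/190.7 = 1.
Step 5 — Type: Im(Z) = 0.4496 ⇒ lagging (phase φ = 0.1°).

PF = 1 (lagging, φ = 0.1°)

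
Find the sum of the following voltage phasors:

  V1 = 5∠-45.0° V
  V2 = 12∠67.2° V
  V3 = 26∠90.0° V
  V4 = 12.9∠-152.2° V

Step 1 — Convert each phasor to rectangular form:
  V1 = 5·(cos(-45.0°) + j·sin(-45.0°)) = 3.536 - j3.536 V
  V2 = 12·(cos(67.2°) + j·sin(67.2°)) = 4.65 + j11.06 V
  V3 = 26·(cos(90.0°) + j·sin(90.0°)) = 0 + j26 V
  V4 = 12.9·(cos(-152.2°) + j·sin(-152.2°)) = -11.41 - j6.016 V
Step 2 — Sum components: V_total = -3.225 + j27.51 V.
Step 3 — Convert to polar: |V_total| = 27.7 V, ∠V_total = 96.7°.

V_total = 27.7∠96.7° V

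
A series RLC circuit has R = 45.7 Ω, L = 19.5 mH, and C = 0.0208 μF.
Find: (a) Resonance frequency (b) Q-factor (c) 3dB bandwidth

Step 1 — Resonance condition Im(Z)=0 gives ω₀ = 1/√(LC).
Step 2 — ω₀ = 1/√(0.0195·2.08e-08) = 4.965e+04 rad/s.
Step 3 — f₀ = ω₀/(2π) = 7903 Hz.
Step 4 — Series Q: Q = ω₀L/R = 4.965e+04·0.0195/45.7 = 21.19.
Step 5 — 3dB bandwidth: Δω = ω₀/Q = 2344 rad/s; BW = Δω/(2π) = 373 Hz.

(a) f₀ = 7903 Hz  (b) Q = 21.19  (c) BW = 373 Hz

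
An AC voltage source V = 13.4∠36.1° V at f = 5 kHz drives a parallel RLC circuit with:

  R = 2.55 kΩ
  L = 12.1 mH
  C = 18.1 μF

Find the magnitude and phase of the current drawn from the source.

Step 1 — Angular frequency: ω = 2π·f = 2π·5000 = 3.142e+04 rad/s.
Step 2 — Component impedances:
  R: Z = R = 2550 Ω
  L: Z = jωL = j·3.142e+04·0.0121 = 0 + j380.1 Ω
  C: Z = 1/(jωC) = -j/(ω·C) = 0 - j1.759 Ω
Step 3 — Parallel combination: 1/Z_total = 1/R + 1/L + 1/C; Z_total = 0.001224 - j1.767 Ω = 1.767∠-90.0° Ω.
Step 4 — Source phasor: V = 13.4∠36.1° V = 10.83 + j7.895 V.
Step 5 — Ohm's law: I = V / Z_total = (10.83 + j7.895) / (0.001224 - j1.767) = -4.464 + j6.131 A.
Step 6 — Convert to polar: |I| = 7.584 A, ∠I = 126.1°.

I = 7.584∠126.1° A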